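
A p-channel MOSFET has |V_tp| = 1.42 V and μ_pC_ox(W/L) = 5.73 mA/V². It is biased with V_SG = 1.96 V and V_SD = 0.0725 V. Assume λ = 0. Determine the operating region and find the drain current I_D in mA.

V_ov = V_SG − |V_tp| = 1.96 − 1.42 = 0.54 V.
Since V_SD = 0.0725 V < V_ov = 0.54 V, the device is in the triode region.
I_D = k_p [V_ov · V_SD − ½ V_SD²] = 5.73 × [0.54 × 0.0725 − 0.5 × 0.0725²] = 0.209 mA.

Triode; I_D = 0.209 mA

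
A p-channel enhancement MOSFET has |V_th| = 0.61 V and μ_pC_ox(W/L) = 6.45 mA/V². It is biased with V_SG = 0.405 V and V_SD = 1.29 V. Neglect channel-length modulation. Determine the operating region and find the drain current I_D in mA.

V_SG = 0.405 V < |V_th| = 0.61 V, so the transistor is in cutoff.

Cutoff; I_D = 0 mA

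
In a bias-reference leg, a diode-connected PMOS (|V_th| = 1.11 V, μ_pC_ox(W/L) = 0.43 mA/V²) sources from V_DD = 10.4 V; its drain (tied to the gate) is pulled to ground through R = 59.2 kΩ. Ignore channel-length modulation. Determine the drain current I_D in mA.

I_D = 0.143 mA

With gate tied to drain, V_SG = V_SD ≥ V_SG − |V_th|, so the device is in saturation.
KCL at the drain: ½ k_p (V_SG − |V_th|)² = (V_DD − V_SG)/R.
Let x = V_SG − 1.11. Then 12.7 x² + x − 9.29 = 0, giving x = 0.816 V (positive root), so V_SG = 1.93 V.
I_D = (V_DD − V_SG)/R = (10.4 − 1.93) / 59.2 = 0.143 mA.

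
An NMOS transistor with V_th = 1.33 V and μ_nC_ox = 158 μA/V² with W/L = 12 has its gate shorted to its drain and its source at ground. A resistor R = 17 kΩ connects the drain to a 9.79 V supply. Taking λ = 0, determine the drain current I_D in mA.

With gate tied to drain, V_GS = V_DS ≥ V_GS − V_th, so the device is in saturation.
k_n = μ_nC_ox · (W/L) = 1.896 mA/V².
KCL at the drain: ½ k_n (V_GS − V_th)² = (V_DD − V_GS)/R.
Let x = V_GS − 1.33. Then 16.1 x² + x − 8.46 = 0, giving x = 0.694 V (positive root), so V_GS = 2.02 V.
I_D = (V_DD − V_GS)/R = (9.79 − 2.02) / 17 = 0.457 mA.

I_D = 0.457 mA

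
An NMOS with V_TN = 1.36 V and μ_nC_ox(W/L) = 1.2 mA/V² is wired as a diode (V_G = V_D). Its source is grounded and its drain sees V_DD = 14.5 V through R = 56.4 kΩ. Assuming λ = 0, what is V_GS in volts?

V_GS = 1.97 V

With gate tied to drain, V_GS = V_DS ≥ V_GS − V_TN, so the device is in saturation.
KCL at the drain: ½ k_n (V_GS − V_TN)² = (V_DD − V_GS)/R.
Let x = V_GS − 1.36. Then 33.8 x² + x − 13.14 = 0, giving x = 0.609 V (positive root), so V_GS = 1.97 V.
I_D = (V_DD − V_GS)/R = (14.5 − 1.97) / 56.4 = 0.222 mA.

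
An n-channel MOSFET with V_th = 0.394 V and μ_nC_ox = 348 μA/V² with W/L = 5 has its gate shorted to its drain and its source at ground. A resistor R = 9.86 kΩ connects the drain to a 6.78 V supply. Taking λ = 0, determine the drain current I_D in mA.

I_D = 0.566 mA

With gate tied to drain, V_GS = V_DS ≥ V_GS − V_th, so the device is in saturation.
k_n = μ_nC_ox · (W/L) = 1.74 mA/V².
KCL at the drain: ½ k_n (V_GS − V_th)² = (V_DD − V_GS)/R.
Let x = V_GS − 0.394. Then 8.58 x² + x − 6.386 = 0, giving x = 0.806 V (positive root), so V_GS = 1.2 V.
I_D = (V_DD − V_GS)/R = (6.78 − 1.2) / 9.86 = 0.566 mA.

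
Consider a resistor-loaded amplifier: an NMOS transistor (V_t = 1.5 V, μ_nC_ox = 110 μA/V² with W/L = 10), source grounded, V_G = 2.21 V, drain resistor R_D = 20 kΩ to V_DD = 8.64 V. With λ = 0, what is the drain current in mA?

I_D = 0.277 mA

V_GS = V_G = 2.21 V, so V_ov = 2.21 − 1.5 = 0.71 V.
k_n = μ_nC_ox · (W/L) = 1.1 mA/V².
Assume saturation: I_D = ½ k_n V_ov² = 0.5 × 1.1 × 0.71² = 0.277 mA, giving V_DS = V_DD − I_D R_D = 8.64 − 0.277 × 20 = 3.09 V.
V_DS = 3.09 V ≥ V_ov = 0.71 V, confirming saturation.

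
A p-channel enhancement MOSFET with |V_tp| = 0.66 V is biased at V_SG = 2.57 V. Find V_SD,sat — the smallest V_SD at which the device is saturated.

V_SD,sat = 1.91 V

The boundary between triode and saturation is V_SD = V_SG − |V_tp| = V_ov.
V_ov = 2.57 − 0.66 = 1.91 V.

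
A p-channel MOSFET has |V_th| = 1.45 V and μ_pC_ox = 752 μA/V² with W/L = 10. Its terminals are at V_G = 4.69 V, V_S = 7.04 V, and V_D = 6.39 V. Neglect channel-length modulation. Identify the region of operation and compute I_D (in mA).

Triode; I_D = 2.81 mA

V_SG = V_S − V_G = 7.04 − 4.69 = 2.35 V; V_SD = V_S − V_D = 7.04 − 6.39 = 0.65 V.
k_p = μ_pC_ox · (W/L) = 7.52 mA/V².
V_ov = V_SG − |V_th| = 2.35 − 1.45 = 0.9 V.
Since V_SD = 0.65 V < V_ov = 0.9 V, the device is in the triode region.
I_D = k_p [V_ov · V_SD − ½ V_SD²] = 7.52 × [0.9 × 0.65 − 0.5 × 0.65²] = 2.81 mA.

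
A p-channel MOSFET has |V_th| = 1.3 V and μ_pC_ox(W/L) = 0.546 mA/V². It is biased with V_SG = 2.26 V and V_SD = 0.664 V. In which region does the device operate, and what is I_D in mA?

Triode; I_D = 0.228 mA

V_ov = V_SG − |V_th| = 2.26 − 1.3 = 0.96 V.
Since V_SD = 0.664 V < V_ov = 0.96 V, the device is in the triode region.
I_D = k_p [V_ov · V_SD − ½ V_SD²] = 0.546 × [0.96 × 0.664 − 0.5 × 0.664²] = 0.228 mA.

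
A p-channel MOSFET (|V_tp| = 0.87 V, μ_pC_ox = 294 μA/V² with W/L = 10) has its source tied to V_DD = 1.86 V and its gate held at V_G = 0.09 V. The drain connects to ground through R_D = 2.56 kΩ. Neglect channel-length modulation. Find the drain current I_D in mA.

I_D = 0.619 mA

V_SG = V_DD − V_G = 1.86 − 0.09 = 1.77 V, so V_ov = 1.77 − 0.87 = 0.9 V.
k_p = μ_pC_ox · (W/L) = 2.94 mA/V².
Assume saturation: I_D = ½ k_p V_ov² = 0.5 × 2.94 × 0.9² = 1.19 mA, giving V_SD = V_DD − I_D R_D = 1.86 − 1.19 × 2.56 = -1.19 V.
But -1.19 V < V_ov = 0.9 V, so the device is actually in triode.
In triode I_D = k_p[V_ov V_SD − ½ V_SD²] and I_D = (V_DD − V_SD)/R_D. Equating: 3.76 V_SD² − 7.774 V_SD + 1.86 = 0, giving V_SD = 0.276 V (the root below V_ov).
I_D = (1.86 − 0.276) / 2.56 = 0.619 mA.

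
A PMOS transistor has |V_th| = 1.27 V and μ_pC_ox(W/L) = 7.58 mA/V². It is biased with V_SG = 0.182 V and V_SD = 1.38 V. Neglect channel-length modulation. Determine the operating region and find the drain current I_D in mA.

V_SG = 0.182 V < |V_th| = 1.27 V, so the transistor is in cutoff.

Cutoff; I_D = 0 mA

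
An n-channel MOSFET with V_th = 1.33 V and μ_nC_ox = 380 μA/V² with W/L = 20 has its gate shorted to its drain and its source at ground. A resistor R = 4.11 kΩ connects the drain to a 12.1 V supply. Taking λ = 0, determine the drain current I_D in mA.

With gate tied to drain, V_GS = V_DS ≥ V_GS − V_th, so the device is in saturation.
k_n = μ_nC_ox · (W/L) = 7.6 mA/V².
KCL at the drain: ½ k_n (V_GS − V_th)² = (V_DD − V_GS)/R.
Let x = V_GS − 1.33. Then 15.6 x² + x − 10.77 = 0, giving x = 0.799 V (positive root), so V_GS = 2.13 V.
I_D = (V_DD − V_GS)/R = (12.1 − 2.13) / 4.11 = 2.43 mA.

I_D = 2.43 mA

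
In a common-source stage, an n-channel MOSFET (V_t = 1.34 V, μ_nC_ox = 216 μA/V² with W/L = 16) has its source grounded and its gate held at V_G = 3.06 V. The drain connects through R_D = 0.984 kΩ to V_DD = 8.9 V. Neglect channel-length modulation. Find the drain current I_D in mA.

I_D = 5.11 mA

V_GS = V_G = 3.06 V, so V_ov = 3.06 − 1.34 = 1.72 V.
k_n = μ_nC_ox · (W/L) = 3.456 mA/V².
Assume saturation: I_D = ½ k_n V_ov² = 0.5 × 3.456 × 1.72² = 5.11 mA, giving V_DS = V_DD − I_D R_D = 8.9 − 5.11 × 0.984 = 3.87 V.
V_DS = 3.87 V ≥ V_ov = 1.72 V, confirming saturation.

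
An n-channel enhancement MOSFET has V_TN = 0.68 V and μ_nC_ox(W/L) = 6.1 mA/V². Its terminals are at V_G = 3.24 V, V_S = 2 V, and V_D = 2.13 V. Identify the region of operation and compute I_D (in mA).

Triode; I_D = 0.393 mA

V_GS = V_G − V_S = 3.24 − 2 = 1.24 V; V_DS = V_D − V_S = 2.13 − 2 = 0.13 V.
V_ov = V_GS − V_TN = 1.24 − 0.68 = 0.56 V.
Since V_DS = 0.13 V < V_ov = 0.56 V, the device is in the triode region.
I_D = k_n [V_ov · V_DS − ½ V_DS²] = 6.1 × [0.56 × 0.13 − 0.5 × 0.13²] = 0.393 mA.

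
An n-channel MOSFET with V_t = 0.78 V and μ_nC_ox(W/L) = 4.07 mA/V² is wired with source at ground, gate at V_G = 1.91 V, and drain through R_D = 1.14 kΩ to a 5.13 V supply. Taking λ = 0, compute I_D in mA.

I_D = 2.60 mA

V_GS = V_G = 1.91 V, so V_ov = 1.91 − 0.78 = 1.13 V.
Assume saturation: I_D = ½ k_n V_ov² = 0.5 × 4.07 × 1.13² = 2.6 mA, giving V_DS = V_DD − I_D R_D = 5.13 − 2.6 × 1.14 = 2.17 V.
V_DS = 2.17 V ≥ V_ov = 1.13 V, confirming saturation.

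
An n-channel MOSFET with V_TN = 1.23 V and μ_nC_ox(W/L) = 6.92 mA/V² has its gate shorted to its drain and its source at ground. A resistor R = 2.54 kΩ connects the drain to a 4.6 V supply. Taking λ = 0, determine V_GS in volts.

With gate tied to drain, V_GS = V_DS ≥ V_GS − V_TN, so the device is in saturation.
KCL at the drain: ½ k_n (V_GS − V_TN)² = (V_DD − V_GS)/R.
Let x = V_GS − 1.23. Then 8.79 x² + x − 3.37 = 0, giving x = 0.565 V (positive root), so V_GS = 1.79 V.
I_D = (V_DD − V_GS)/R = (4.6 − 1.79) / 2.54 = 1.1 mA.

V_GS = 1.79 V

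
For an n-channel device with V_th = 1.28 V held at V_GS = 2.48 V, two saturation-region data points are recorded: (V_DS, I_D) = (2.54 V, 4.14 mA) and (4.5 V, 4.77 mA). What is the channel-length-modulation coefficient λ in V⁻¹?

λ = 0.0967 V⁻¹

With V_GS fixed, I_D ∝ (1 + λ V_DS) in saturation, so I_D2/I_D1 = (1 + λ V_DS2)/(1 + λ V_DS1).
4.77/4.14 = 1.152 = (1 + 4.5 λ)/(1 + 2.54 λ).
Solving: λ (I_D1 V_DS2 − I_D2 V_DS1) = I_D2 − I_D1, so λ = (4.77 − 4.14) / (4.14 × 4.5 − 4.77 × 2.54) = 0.63 / 6.51 = 0.0967 V⁻¹.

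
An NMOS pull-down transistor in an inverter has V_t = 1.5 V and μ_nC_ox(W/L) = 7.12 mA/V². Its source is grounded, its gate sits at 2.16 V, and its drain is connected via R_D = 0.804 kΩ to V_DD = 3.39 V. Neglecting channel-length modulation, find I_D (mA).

V_GS = V_G = 2.16 V, so V_ov = 2.16 − 1.5 = 0.66 V.
Assume saturation: I_D = ½ k_n V_ov² = 0.5 × 7.12 × 0.66² = 1.55 mA, giving V_DS = V_DD − I_D R_D = 3.39 − 1.55 × 0.804 = 2.14 V.
V_DS = 2.14 V ≥ V_ov = 0.66 V, confirming saturation.

I_D = 1.55 mA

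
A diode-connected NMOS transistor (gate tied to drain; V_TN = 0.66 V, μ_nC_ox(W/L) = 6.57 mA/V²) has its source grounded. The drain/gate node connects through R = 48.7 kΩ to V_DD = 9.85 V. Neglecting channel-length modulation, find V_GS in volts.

With gate tied to drain, V_GS = V_DS ≥ V_GS − V_TN, so the device is in saturation.
KCL at the drain: ½ k_n (V_GS − V_TN)² = (V_DD − V_GS)/R.
Let x = V_GS − 0.66. Then 160 x² + x − 9.19 = 0, giving x = 0.237 V (positive root), so V_GS = 0.897 V.
I_D = (V_DD − V_GS)/R = (9.85 − 0.897) / 48.7 = 0.184 mA.

V_GS = 0.897 V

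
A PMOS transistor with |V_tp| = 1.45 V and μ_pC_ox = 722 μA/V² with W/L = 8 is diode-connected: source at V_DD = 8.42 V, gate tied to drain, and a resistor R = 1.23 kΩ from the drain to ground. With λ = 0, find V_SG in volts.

With gate tied to drain, V_SG = V_SD ≥ V_SG − |V_tp|, so the device is in saturation.
k_p = μ_pC_ox · (W/L) = 5.776 mA/V².
KCL at the drain: ½ k_p (V_SG − |V_tp|)² = (V_DD − V_SG)/R.
Let x = V_SG − 1.45. Then 3.55 x² + x − 6.97 = 0, giving x = 1.27 V (positive root), so V_SG = 2.72 V.
I_D = (V_DD − V_SG)/R = (8.42 − 2.72) / 1.23 = 4.64 mA.

V_SG = 2.72 V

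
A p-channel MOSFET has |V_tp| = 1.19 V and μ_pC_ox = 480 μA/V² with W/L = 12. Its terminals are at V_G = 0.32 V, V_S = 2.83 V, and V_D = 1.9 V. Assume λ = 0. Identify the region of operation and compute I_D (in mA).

V_SG = V_S − V_G = 2.83 − 0.32 = 2.51 V; V_SD = V_S − V_D = 2.83 − 1.9 = 0.93 V.
k_p = μ_pC_ox · (W/L) = 5.76 mA/V².
V_ov = V_SG − |V_tp| = 2.51 − 1.19 = 1.32 V.
Since V_SD = 0.93 V < V_ov = 1.32 V, the device is in the triode region.
I_D = k_p [V_ov · V_SD − ½ V_SD²] = 5.76 × [1.32 × 0.93 − 0.5 × 0.93²] = 4.58 mA.

Triode; I_D = 4.58 mA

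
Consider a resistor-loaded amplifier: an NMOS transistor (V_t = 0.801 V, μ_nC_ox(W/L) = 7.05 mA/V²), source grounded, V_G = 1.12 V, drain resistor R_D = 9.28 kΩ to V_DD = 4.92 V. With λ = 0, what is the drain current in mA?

V_GS = V_G = 1.12 V, so V_ov = 1.12 − 0.801 = 0.319 V.
Assume saturation: I_D = ½ k_n V_ov² = 0.5 × 7.05 × 0.319² = 0.359 mA, giving V_DS = V_DD − I_D R_D = 4.92 − 0.359 × 9.28 = 1.59 V.
V_DS = 1.59 V ≥ V_ov = 0.319 V, confirming saturation.

I_D = 0.359 mA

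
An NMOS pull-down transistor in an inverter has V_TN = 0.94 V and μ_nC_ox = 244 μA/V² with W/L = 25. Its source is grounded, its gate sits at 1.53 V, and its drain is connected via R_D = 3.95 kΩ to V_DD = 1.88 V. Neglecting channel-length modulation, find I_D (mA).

I_D = 0.441 mA

V_GS = V_G = 1.53 V, so V_ov = 1.53 − 0.94 = 0.59 V.
k_n = μ_nC_ox · (W/L) = 6.1 mA/V².
Assume saturation: I_D = ½ k_n V_ov² = 0.5 × 6.1 × 0.59² = 1.06 mA, giving V_DS = V_DD − I_D R_D = 1.88 − 1.06 × 3.95 = -2.31 V.
But -2.31 V < V_ov = 0.59 V, so the device is actually in triode.
In triode I_D = k_n[V_ov V_DS − ½ V_DS²] and I_D = (V_DD − V_DS)/R_D. Equating: 12 V_DS² − 15.22 V_DS + 1.88 = 0, giving V_DS = 0.139 V (the root below V_ov).
I_D = (1.88 − 0.139) / 3.95 = 0.441 mA.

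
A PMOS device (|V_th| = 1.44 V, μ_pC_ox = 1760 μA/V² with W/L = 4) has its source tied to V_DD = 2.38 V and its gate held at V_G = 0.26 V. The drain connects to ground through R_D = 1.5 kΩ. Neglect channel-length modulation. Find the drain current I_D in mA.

I_D = 1.33 mA

V_SG = V_DD − V_G = 2.38 − 0.26 = 2.12 V, so V_ov = 2.12 − 1.44 = 0.68 V.
k_p = μ_pC_ox · (W/L) = 7.04 mA/V².
Assume saturation: I_D = ½ k_p V_ov² = 0.5 × 7.04 × 0.68² = 1.63 mA, giving V_SD = V_DD − I_D R_D = 2.38 − 1.63 × 1.5 = -0.0615 V.
But -0.0615 V < V_ov = 0.68 V, so the device is actually in triode.
In triode I_D = k_p[V_ov V_SD − ½ V_SD²] and I_D = (V_DD − V_SD)/R_D. Equating: 5.28 V_SD² − 8.181 V_SD + 2.38 = 0, giving V_SD = 0.388 V (the root below V_ov).
I_D = (2.38 − 0.388) / 1.5 = 1.33 mA.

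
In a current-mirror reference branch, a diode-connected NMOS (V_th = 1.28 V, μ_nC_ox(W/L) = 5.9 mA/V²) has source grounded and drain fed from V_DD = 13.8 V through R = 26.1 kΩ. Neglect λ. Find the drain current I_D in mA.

I_D = 0.464 mA

With gate tied to drain, V_GS = V_DS ≥ V_GS − V_th, so the device is in saturation.
KCL at the drain: ½ k_n (V_GS − V_th)² = (V_DD − V_GS)/R.
Let x = V_GS − 1.28. Then 77 x² + x − 12.52 = 0, giving x = 0.397 V (positive root), so V_GS = 1.68 V.
I_D = (V_DD − V_GS)/R = (13.8 − 1.68) / 26.1 = 0.464 mA.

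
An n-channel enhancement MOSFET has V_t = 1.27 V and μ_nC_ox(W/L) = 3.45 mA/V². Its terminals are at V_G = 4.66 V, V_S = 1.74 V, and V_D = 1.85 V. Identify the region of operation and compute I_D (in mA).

V_GS = V_G − V_S = 4.66 − 1.74 = 2.92 V; V_DS = V_D − V_S = 1.85 − 1.74 = 0.11 V.
V_ov = V_GS − V_t = 2.92 − 1.27 = 1.65 V.
Since V_DS = 0.11 V < V_ov = 1.65 V, the device is in the triode region.
I_D = k_n [V_ov · V_DS − ½ V_DS²] = 3.45 × [1.65 × 0.11 − 0.5 × 0.11²] = 0.605 mA.

Triode; I_D = 0.605 mA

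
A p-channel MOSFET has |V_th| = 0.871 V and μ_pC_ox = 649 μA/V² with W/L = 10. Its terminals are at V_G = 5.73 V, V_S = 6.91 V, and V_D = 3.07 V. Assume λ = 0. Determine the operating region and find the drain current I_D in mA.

Saturation; I_D = 0.310 mA

V_SG = V_S − V_G = 6.91 − 5.73 = 1.18 V; V_SD = V_S − V_D = 6.91 − 3.07 = 3.84 V.
k_p = μ_pC_ox · (W/L) = 6.49 mA/V².
V_ov = V_SG − |V_th| = 1.18 − 0.871 = 0.309 V.
Since V_SD = 3.84 V ≥ V_ov = 0.309 V, the device is in saturation.
I_D = ½ k_p V_ov² = 0.5 × 6.49 × 0.309² = 0.31 mA.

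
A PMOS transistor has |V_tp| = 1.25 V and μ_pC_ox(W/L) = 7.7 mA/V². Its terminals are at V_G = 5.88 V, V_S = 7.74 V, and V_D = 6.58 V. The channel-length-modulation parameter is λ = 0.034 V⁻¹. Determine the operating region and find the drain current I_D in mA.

Saturation; I_D = 1.49 mA

V_SG = V_S − V_G = 7.74 − 5.88 = 1.86 V; V_SD = V_S − V_D = 7.74 − 6.58 = 1.16 V.
V_ov = V_SG − |V_tp| = 1.86 − 1.25 = 0.61 V.
Since V_SD = 1.16 V ≥ V_ov = 0.61 V, the device is in saturation.
I_D = ½ k_p V_ov² (1 + λ V_SD) = 0.5 × 7.7 × 0.61² × (1 + 0.034 × 1.16) = 1.49 mA.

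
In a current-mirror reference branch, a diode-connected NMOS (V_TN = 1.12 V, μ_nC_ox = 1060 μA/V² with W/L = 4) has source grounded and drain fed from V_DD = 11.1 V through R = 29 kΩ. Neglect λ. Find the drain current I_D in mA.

I_D = 0.331 mA

With gate tied to drain, V_GS = V_DS ≥ V_GS − V_TN, so the device is in saturation.
k_n = μ_nC_ox · (W/L) = 4.24 mA/V².
KCL at the drain: ½ k_n (V_GS − V_TN)² = (V_DD − V_GS)/R.
Let x = V_GS − 1.12. Then 61.5 x² + x − 9.98 = 0, giving x = 0.395 V (positive root), so V_GS = 1.51 V.
I_D = (V_DD − V_GS)/R = (11.1 − 1.51) / 29 = 0.331 mA.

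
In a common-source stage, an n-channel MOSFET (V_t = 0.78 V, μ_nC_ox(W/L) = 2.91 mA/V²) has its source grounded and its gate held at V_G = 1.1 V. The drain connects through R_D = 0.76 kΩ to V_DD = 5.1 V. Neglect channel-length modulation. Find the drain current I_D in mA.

V_GS = V_G = 1.1 V, so V_ov = 1.1 − 0.78 = 0.32 V.
Assume saturation: I_D = ½ k_n V_ov² = 0.5 × 2.91 × 0.32² = 0.149 mA, giving V_DS = V_DD − I_D R_D = 5.1 − 0.149 × 0.76 = 4.99 V.
V_DS = 4.99 V ≥ V_ov = 0.32 V, confirming saturation.

I_D = 0.149 mA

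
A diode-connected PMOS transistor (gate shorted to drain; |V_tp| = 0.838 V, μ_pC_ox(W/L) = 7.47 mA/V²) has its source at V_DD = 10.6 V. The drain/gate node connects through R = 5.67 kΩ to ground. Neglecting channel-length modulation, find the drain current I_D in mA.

With gate tied to drain, V_SG = V_SD ≥ V_SG − |V_tp|, so the device is in saturation.
KCL at the drain: ½ k_p (V_SG − |V_tp|)² = (V_DD − V_SG)/R.
Let x = V_SG − 0.838. Then 21.2 x² + x − 9.762 = 0, giving x = 0.656 V (positive root), so V_SG = 1.49 V.
I_D = (V_DD − V_SG)/R = (10.6 − 1.49) / 5.67 = 1.61 mA.

I_D = 1.61 mA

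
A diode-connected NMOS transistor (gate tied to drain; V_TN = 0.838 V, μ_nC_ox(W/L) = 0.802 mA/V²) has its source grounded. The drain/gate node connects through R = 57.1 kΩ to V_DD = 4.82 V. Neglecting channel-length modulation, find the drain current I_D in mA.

With gate tied to drain, V_GS = V_DS ≥ V_GS − V_TN, so the device is in saturation.
KCL at the drain: ½ k_n (V_GS − V_TN)² = (V_DD − V_GS)/R.
Let x = V_GS − 0.838. Then 22.9 x² + x − 3.982 = 0, giving x = 0.396 V (positive root), so V_GS = 1.23 V.
I_D = (V_DD − V_GS)/R = (4.82 − 1.23) / 57.1 = 0.0628 mA.

I_D = 0.0628 mA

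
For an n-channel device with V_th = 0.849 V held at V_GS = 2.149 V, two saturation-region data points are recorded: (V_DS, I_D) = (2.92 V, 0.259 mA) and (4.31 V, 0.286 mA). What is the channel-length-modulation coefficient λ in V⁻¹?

λ = 0.0960 V⁻¹

With V_GS fixed, I_D ∝ (1 + λ V_DS) in saturation, so I_D2/I_D1 = (1 + λ V_DS2)/(1 + λ V_DS1).
0.286/0.259 = 1.104 = (1 + 4.31 λ)/(1 + 2.92 λ).
Solving: λ (I_D1 V_DS2 − I_D2 V_DS1) = I_D2 − I_D1, so λ = (0.286 − 0.259) / (0.259 × 4.31 − 0.286 × 2.92) = 0.027 / 0.281 = 0.096 V⁻¹.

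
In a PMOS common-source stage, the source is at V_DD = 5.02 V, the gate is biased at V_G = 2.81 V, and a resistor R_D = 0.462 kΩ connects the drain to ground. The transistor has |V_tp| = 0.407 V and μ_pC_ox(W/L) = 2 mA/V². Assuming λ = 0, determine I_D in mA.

I_D = 3.25 mA

V_SG = V_DD − V_G = 5.02 − 2.81 = 2.21 V, so V_ov = 2.21 − 0.407 = 1.8 V.
Assume saturation: I_D = ½ k_p V_ov² = 0.5 × 2 × 1.8² = 3.25 mA, giving V_SD = V_DD − I_D R_D = 5.02 − 3.25 × 0.462 = 3.52 V.
V_SD = 3.52 V ≥ V_ov = 1.8 V, confirming saturation.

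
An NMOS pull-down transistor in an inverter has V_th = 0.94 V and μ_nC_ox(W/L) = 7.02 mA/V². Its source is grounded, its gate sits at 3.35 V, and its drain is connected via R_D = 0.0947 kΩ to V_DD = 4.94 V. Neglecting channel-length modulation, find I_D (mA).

I_D = 20.4 mA

V_GS = V_G = 3.35 V, so V_ov = 3.35 − 0.94 = 2.41 V.
Assume saturation: I_D = ½ k_n V_ov² = 0.5 × 7.02 × 2.41² = 20.4 mA, giving V_DS = V_DD − I_D R_D = 4.94 − 20.4 × 0.0947 = 3.01 V.
V_DS = 3.01 V ≥ V_ov = 2.41 V, confirming saturation.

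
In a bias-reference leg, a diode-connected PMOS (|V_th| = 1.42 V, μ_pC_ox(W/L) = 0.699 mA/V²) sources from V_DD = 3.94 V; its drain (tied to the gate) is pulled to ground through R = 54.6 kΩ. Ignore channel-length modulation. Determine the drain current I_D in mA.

With gate tied to drain, V_SG = V_SD ≥ V_SG − |V_th|, so the device is in saturation.
KCL at the drain: ½ k_p (V_SG − |V_th|)² = (V_DD − V_SG)/R.
Let x = V_SG − 1.42. Then 19.1 x² + x − 2.52 = 0, giving x = 0.338 V (positive root), so V_SG = 1.76 V.
I_D = (V_DD − V_SG)/R = (3.94 − 1.76) / 54.6 = 0.04 mA.

I_D = 0.0400 mA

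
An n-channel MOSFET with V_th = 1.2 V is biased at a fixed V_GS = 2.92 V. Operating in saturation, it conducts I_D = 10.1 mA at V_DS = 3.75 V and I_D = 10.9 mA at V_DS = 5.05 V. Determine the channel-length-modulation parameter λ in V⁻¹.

With V_GS fixed, I_D ∝ (1 + λ V_DS) in saturation, so I_D2/I_D1 = (1 + λ V_DS2)/(1 + λ V_DS1).
10.9/10.1 = 1.079 = (1 + 5.05 λ)/(1 + 3.75 λ).
Solving: λ (I_D1 V_DS2 − I_D2 V_DS1) = I_D2 − I_D1, so λ = (10.9 − 10.1) / (10.1 × 5.05 − 10.9 × 3.75) = 0.8 / 10.1 = 0.079 V⁻¹.

λ = 0.0790 V⁻¹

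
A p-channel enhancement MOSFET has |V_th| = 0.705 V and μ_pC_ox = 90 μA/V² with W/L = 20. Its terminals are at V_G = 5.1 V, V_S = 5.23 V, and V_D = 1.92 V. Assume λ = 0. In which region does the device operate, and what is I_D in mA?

Cutoff; I_D = 0 mA

V_SG = V_S − V_G = 5.23 − 5.1 = 0.13 V; V_SD = V_S − V_D = 5.23 − 1.92 = 3.31 V.
V_SG = 0.13 V < |V_th| = 0.705 V, so the transistor is in cutoff.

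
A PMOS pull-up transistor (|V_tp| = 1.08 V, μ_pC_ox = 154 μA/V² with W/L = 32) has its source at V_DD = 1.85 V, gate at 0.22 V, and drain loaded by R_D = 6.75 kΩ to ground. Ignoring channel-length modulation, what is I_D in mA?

I_D = 0.258 mA

V_SG = V_DD − V_G = 1.85 − 0.22 = 1.63 V, so V_ov = 1.63 − 1.08 = 0.55 V.
k_p = μ_pC_ox · (W/L) = 4.928 mA/V².
Assume saturation: I_D = ½ k_p V_ov² = 0.5 × 4.928 × 0.55² = 0.745 mA, giving V_SD = V_DD − I_D R_D = 1.85 − 0.745 × 6.75 = -3.18 V.
But -3.18 V < V_ov = 0.55 V, so the device is actually in triode.
In triode I_D = k_p[V_ov V_SD − ½ V_SD²] and I_D = (V_DD − V_SD)/R_D. Equating: 16.6 V_SD² − 19.3 V_SD + 1.85 = 0, giving V_SD = 0.105 V (the root below V_ov).
I_D = (1.85 − 0.105) / 6.75 = 0.258 mA.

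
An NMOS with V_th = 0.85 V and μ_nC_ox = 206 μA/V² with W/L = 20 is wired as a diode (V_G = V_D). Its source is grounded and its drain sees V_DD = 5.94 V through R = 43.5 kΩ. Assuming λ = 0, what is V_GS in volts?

V_GS = 1.08 V

With gate tied to drain, V_GS = V_DS ≥ V_GS − V_th, so the device is in saturation.
k_n = μ_nC_ox · (W/L) = 4.12 mA/V².
KCL at the drain: ½ k_n (V_GS − V_th)² = (V_DD − V_GS)/R.
Let x = V_GS − 0.85. Then 89.6 x² + x − 5.09 = 0, giving x = 0.233 V (positive root), so V_GS = 1.08 V.
I_D = (V_DD − V_GS)/R = (5.94 − 1.08) / 43.5 = 0.112 mA.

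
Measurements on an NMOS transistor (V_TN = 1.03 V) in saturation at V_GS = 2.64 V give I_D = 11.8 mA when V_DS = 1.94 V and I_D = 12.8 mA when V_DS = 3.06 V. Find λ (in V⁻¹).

λ = 0.0887 V⁻¹

With V_GS fixed, I_D ∝ (1 + λ V_DS) in saturation, so I_D2/I_D1 = (1 + λ V_DS2)/(1 + λ V_DS1).
12.8/11.8 = 1.085 = (1 + 3.06 λ)/(1 + 1.94 λ).
Solving: λ (I_D1 V_DS2 − I_D2 V_DS1) = I_D2 − I_D1, so λ = (12.8 − 11.8) / (11.8 × 3.06 − 12.8 × 1.94) = 1 / 11.3 = 0.0887 V⁻¹.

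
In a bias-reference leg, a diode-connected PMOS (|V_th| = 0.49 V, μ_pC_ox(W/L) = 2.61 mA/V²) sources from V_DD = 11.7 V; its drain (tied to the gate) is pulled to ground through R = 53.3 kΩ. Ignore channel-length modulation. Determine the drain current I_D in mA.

I_D = 0.203 mA

With gate tied to drain, V_SG = V_SD ≥ V_SG − |V_th|, so the device is in saturation.
KCL at the drain: ½ k_p (V_SG − |V_th|)² = (V_DD − V_SG)/R.
Let x = V_SG − 0.49. Then 69.6 x² + x − 11.21 = 0, giving x = 0.394 V (positive root), so V_SG = 0.884 V.
I_D = (V_DD − V_SG)/R = (11.7 − 0.884) / 53.3 = 0.203 mA.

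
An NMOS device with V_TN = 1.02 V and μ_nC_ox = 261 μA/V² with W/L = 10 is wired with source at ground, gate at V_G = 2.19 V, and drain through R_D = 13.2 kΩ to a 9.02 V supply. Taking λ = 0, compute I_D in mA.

I_D = 0.665 mA

V_GS = V_G = 2.19 V, so V_ov = 2.19 − 1.02 = 1.17 V.
k_n = μ_nC_ox · (W/L) = 2.61 mA/V².
Assume saturation: I_D = ½ k_n V_ov² = 0.5 × 2.61 × 1.17² = 1.79 mA, giving V_DS = V_DD − I_D R_D = 9.02 − 1.79 × 13.2 = -14.6 V.
But -14.6 V < V_ov = 1.17 V, so the device is actually in triode.
In triode I_D = k_n[V_ov V_DS − ½ V_DS²] and I_D = (V_DD − V_DS)/R_D. Equating: 17.2 V_DS² − 41.31 V_DS + 9.02 = 0, giving V_DS = 0.243 V (the root below V_ov).
I_D = (9.02 − 0.243) / 13.2 = 0.665 mA.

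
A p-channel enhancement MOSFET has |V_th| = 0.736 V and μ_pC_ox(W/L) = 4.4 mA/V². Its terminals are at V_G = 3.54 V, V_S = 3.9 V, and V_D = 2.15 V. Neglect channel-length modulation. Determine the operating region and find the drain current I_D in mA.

V_SG = V_S − V_G = 3.9 − 3.54 = 0.36 V; V_SD = V_S − V_D = 3.9 − 2.15 = 1.75 V.
V_SG = 0.36 V < |V_th| = 0.736 V, so the transistor is in cutoff.

Cutoff; I_D = 0 mA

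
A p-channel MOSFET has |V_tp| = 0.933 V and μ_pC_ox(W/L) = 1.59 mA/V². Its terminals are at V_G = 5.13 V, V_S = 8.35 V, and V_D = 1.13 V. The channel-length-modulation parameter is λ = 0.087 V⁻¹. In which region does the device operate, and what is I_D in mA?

V_SG = V_S − V_G = 8.35 − 5.13 = 3.22 V; V_SD = V_S − V_D = 8.35 − 1.13 = 7.22 V.
V_ov = V_SG − |V_tp| = 3.22 − 0.933 = 2.29 V.
Since V_SD = 7.22 V ≥ V_ov = 2.29 V, the device is in saturation.
I_D = ½ k_p V_ov² (1 + λ V_SD) = 0.5 × 1.59 × 2.29² × (1 + 0.087 × 7.22) = 6.77 mA.

Saturation; I_D = 6.77 mA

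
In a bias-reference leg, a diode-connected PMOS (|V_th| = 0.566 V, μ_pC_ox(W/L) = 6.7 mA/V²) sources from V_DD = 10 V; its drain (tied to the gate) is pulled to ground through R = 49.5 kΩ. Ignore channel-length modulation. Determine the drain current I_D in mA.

I_D = 0.186 mA

With gate tied to drain, V_SG = V_SD ≥ V_SG − |V_th|, so the device is in saturation.
KCL at the drain: ½ k_p (V_SG − |V_th|)² = (V_DD − V_SG)/R.
Let x = V_SG − 0.566. Then 166 x² + x − 9.434 = 0, giving x = 0.236 V (positive root), so V_SG = 0.802 V.
I_D = (V_DD − V_SG)/R = (10 − 0.802) / 49.5 = 0.186 mA.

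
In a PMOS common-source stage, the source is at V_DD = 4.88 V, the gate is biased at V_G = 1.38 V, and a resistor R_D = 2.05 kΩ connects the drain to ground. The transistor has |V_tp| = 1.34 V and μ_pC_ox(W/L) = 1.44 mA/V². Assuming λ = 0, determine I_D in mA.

I_D = 2.00 mA

V_SG = V_DD − V_G = 4.88 − 1.38 = 3.5 V, so V_ov = 3.5 − 1.34 = 2.16 V.
Assume saturation: I_D = ½ k_p V_ov² = 0.5 × 1.44 × 2.16² = 3.36 mA, giving V_SD = V_DD − I_D R_D = 4.88 − 3.36 × 2.05 = -2.01 V.
But -2.01 V < V_ov = 2.16 V, so the device is actually in triode.
In triode I_D = k_p[V_ov V_SD − ½ V_SD²] and I_D = (V_DD − V_SD)/R_D. Equating: 1.48 V_SD² − 7.376 V_SD + 4.88 = 0, giving V_SD = 0.785 V (the root below V_ov).
I_D = (4.88 − 0.785) / 2.05 = 2 mA.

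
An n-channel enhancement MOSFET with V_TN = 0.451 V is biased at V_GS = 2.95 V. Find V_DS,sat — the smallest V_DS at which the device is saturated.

The boundary between triode and saturation is V_DS = V_GS − V_TN = V_ov.
V_ov = 2.95 − 0.451 = 2.5 V.

V_DS,sat = 2.50 V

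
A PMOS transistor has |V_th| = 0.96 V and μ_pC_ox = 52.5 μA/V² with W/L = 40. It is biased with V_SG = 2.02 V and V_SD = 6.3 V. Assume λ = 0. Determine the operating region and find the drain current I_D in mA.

Saturation; I_D = 1.18 mA

k_p = μ_pC_ox · (W/L) = 2.1 mA/V².
V_ov = V_SG − |V_th| = 2.02 − 0.96 = 1.06 V.
Since V_SD = 6.3 V ≥ V_ov = 1.06 V, the device is in saturation.
I_D = ½ k_p V_ov² = 0.5 × 2.1 × 1.06² = 1.18 mA.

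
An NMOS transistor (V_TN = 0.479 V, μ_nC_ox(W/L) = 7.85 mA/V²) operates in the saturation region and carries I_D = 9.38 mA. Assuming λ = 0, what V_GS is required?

V_GS = 2.02 V

In saturation I_D = ½ k_n (V_GS − V_TN)², so V_GS − V_TN = √(2 I_D / k_n) = √(2 × 9.38 / 7.85) = 1.55 V.
V_GS = 0.479 + 1.55 = 2.02 V.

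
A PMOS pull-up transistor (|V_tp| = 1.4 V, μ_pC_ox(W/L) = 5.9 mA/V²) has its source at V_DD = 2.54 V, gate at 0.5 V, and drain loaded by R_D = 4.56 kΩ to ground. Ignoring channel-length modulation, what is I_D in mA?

I_D = 0.522 mA

V_SG = V_DD − V_G = 2.54 − 0.5 = 2.04 V, so V_ov = 2.04 − 1.4 = 0.64 V.
Assume saturation: I_D = ½ k_p V_ov² = 0.5 × 5.9 × 0.64² = 1.21 mA, giving V_SD = V_DD − I_D R_D = 2.54 − 1.21 × 4.56 = -2.97 V.
But -2.97 V < V_ov = 0.64 V, so the device is actually in triode.
In triode I_D = k_p[V_ov V_SD − ½ V_SD²] and I_D = (V_DD − V_SD)/R_D. Equating: 13.5 V_SD² − 18.22 V_SD + 2.54 = 0, giving V_SD = 0.158 V (the root below V_ov).
I_D = (2.54 − 0.158) / 4.56 = 0.522 mA.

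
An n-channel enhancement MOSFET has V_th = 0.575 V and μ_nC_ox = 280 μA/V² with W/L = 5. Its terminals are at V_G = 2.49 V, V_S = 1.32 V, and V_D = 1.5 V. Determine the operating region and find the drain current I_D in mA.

V_GS = V_G − V_S = 2.49 − 1.32 = 1.17 V; V_DS = V_D − V_S = 1.5 − 1.32 = 0.18 V.
k_n = μ_nC_ox · (W/L) = 1.4 mA/V².
V_ov = V_GS − V_th = 1.17 − 0.575 = 0.595 V.
Since V_DS = 0.18 V < V_ov = 0.595 V, the device is in the triode region.
I_D = k_n [V_ov · V_DS − ½ V_DS²] = 1.4 × [0.595 × 0.18 − 0.5 × 0.18²] = 0.127 mA.

Triode; I_D = 0.127 mA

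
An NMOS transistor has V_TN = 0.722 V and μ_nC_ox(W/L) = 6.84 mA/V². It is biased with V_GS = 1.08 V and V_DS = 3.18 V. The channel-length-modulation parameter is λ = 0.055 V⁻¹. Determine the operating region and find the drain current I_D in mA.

V_ov = V_GS − V_TN = 1.08 − 0.722 = 0.358 V.
Since V_DS = 3.18 V ≥ V_ov = 0.358 V, the device is in saturation.
I_D = ½ k_n V_ov² (1 + λ V_DS) = 0.5 × 6.84 × 0.358² × (1 + 0.055 × 3.18) = 0.515 mA.

Saturation; I_D = 0.515 mA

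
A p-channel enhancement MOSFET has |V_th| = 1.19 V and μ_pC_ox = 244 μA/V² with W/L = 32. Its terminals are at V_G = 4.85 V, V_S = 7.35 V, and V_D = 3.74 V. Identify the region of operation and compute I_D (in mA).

V_SG = V_S − V_G = 7.35 − 4.85 = 2.5 V; V_SD = V_S − V_D = 7.35 − 3.74 = 3.61 V.
k_p = μ_pC_ox · (W/L) = 7.808 mA/V².
V_ov = V_SG − |V_th| = 2.5 − 1.19 = 1.31 V.
Since V_SD = 3.61 V ≥ V_ov = 1.31 V, the device is in saturation.
I_D = ½ k_p V_ov² = 0.5 × 7.808 × 1.31² = 6.7 mA.

Saturation; I_D = 6.70 mA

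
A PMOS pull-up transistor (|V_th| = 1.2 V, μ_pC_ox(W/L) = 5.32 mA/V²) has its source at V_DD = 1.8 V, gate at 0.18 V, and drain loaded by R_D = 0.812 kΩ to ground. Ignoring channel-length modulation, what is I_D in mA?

V_SG = V_DD − V_G = 1.8 − 0.18 = 1.62 V, so V_ov = 1.62 − 1.2 = 0.42 V.
Assume saturation: I_D = ½ k_p V_ov² = 0.5 × 5.32 × 0.42² = 0.469 mA, giving V_SD = V_DD − I_D R_D = 1.8 − 0.469 × 0.812 = 1.42 V.
V_SD = 1.42 V ≥ V_ov = 0.42 V, confirming saturation.

I_D = 0.469 mA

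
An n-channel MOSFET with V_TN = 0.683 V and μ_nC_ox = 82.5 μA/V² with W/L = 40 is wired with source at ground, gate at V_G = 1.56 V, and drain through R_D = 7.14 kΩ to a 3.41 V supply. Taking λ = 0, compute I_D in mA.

V_GS = V_G = 1.56 V, so V_ov = 1.56 − 0.683 = 0.877 V.
k_n = μ_nC_ox · (W/L) = 3.3 mA/V².
Assume saturation: I_D = ½ k_n V_ov² = 0.5 × 3.3 × 0.877² = 1.27 mA, giving V_DS = V_DD − I_D R_D = 3.41 − 1.27 × 7.14 = -5.65 V.
But -5.65 V < V_ov = 0.877 V, so the device is actually in triode.
In triode I_D = k_n[V_ov V_DS − ½ V_DS²] and I_D = (V_DD − V_DS)/R_D. Equating: 11.8 V_DS² − 21.66 V_DS + 3.41 = 0, giving V_DS = 0.174 V (the root below V_ov).
I_D = (3.41 − 0.174) / 7.14 = 0.453 mA.

I_D = 0.453 mA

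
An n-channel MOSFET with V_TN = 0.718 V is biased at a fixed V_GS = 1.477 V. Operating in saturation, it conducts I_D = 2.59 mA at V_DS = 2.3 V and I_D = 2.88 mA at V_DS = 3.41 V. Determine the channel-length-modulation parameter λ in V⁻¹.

λ = 0.131 V⁻¹

With V_GS fixed, I_D ∝ (1 + λ V_DS) in saturation, so I_D2/I_D1 = (1 + λ V_DS2)/(1 + λ V_DS1).
2.88/2.59 = 1.112 = (1 + 3.41 λ)/(1 + 2.3 λ).
Solving: λ (I_D1 V_DS2 − I_D2 V_DS1) = I_D2 − I_D1, so λ = (2.88 − 2.59) / (2.59 × 3.41 − 2.88 × 2.3) = 0.29 / 2.21 = 0.131 V⁻¹.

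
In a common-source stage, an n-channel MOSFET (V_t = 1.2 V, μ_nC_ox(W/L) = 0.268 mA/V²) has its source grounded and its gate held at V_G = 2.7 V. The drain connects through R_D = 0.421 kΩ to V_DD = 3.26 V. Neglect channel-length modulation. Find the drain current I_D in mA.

I_D = 0.302 mA

V_GS = V_G = 2.7 V, so V_ov = 2.7 − 1.2 = 1.5 V.
Assume saturation: I_D = ½ k_n V_ov² = 0.5 × 0.268 × 1.5² = 0.302 mA, giving V_DS = V_DD − I_D R_D = 3.26 − 0.302 × 0.421 = 3.13 V.
V_DS = 3.13 V ≥ V_ov = 1.5 V, confirming saturation.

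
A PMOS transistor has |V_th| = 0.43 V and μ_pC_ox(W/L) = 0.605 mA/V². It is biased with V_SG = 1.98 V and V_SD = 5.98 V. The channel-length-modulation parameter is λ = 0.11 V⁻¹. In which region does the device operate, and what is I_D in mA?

Saturation; I_D = 1.20 mA

V_ov = V_SG − |V_th| = 1.98 − 0.43 = 1.55 V.
Since V_SD = 5.98 V ≥ V_ov = 1.55 V, the device is in saturation.
I_D = ½ k_p V_ov² (1 + λ V_SD) = 0.5 × 0.605 × 1.55² × (1 + 0.11 × 5.98) = 1.2 mA.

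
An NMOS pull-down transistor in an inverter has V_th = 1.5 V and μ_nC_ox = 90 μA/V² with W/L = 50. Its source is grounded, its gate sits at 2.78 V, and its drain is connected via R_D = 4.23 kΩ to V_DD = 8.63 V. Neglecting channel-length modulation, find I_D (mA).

I_D = 1.95 mA

V_GS = V_G = 2.78 V, so V_ov = 2.78 − 1.5 = 1.28 V.
k_n = μ_nC_ox · (W/L) = 4.5 mA/V².
Assume saturation: I_D = ½ k_n V_ov² = 0.5 × 4.5 × 1.28² = 3.69 mA, giving V_DS = V_DD − I_D R_D = 8.63 − 3.69 × 4.23 = -6.96 V.
But -6.96 V < V_ov = 1.28 V, so the device is actually in triode.
In triode I_D = k_n[V_ov V_DS − ½ V_DS²] and I_D = (V_DD − V_DS)/R_D. Equating: 9.52 V_DS² − 25.36 V_DS + 8.63 = 0, giving V_DS = 0.4 V (the root below V_ov).
I_D = (8.63 − 0.4) / 4.23 = 1.95 mA.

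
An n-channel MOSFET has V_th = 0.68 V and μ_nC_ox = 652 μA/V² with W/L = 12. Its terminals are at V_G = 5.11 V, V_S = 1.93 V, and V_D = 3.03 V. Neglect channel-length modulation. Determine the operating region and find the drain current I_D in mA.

Triode; I_D = 16.8 mA

V_GS = V_G − V_S = 5.11 − 1.93 = 3.18 V; V_DS = V_D − V_S = 3.03 − 1.93 = 1.1 V.
k_n = μ_nC_ox · (W/L) = 7.824 mA/V².
V_ov = V_GS − V_th = 3.18 − 0.68 = 2.5 V.
Since V_DS = 1.1 V < V_ov = 2.5 V, the device is in the triode region.
I_D = k_n [V_ov · V_DS − ½ V_DS²] = 7.824 × [2.5 × 1.1 − 0.5 × 1.1²] = 16.8 mA.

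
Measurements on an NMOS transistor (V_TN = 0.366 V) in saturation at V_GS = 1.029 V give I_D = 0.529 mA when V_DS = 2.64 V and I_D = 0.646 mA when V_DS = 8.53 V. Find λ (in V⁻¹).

λ = 0.0417 V⁻¹

With V_GS fixed, I_D ∝ (1 + λ V_DS) in saturation, so I_D2/I_D1 = (1 + λ V_DS2)/(1 + λ V_DS1).
0.646/0.529 = 1.221 = (1 + 8.53 λ)/(1 + 2.64 λ).
Solving: λ (I_D1 V_DS2 − I_D2 V_DS1) = I_D2 − I_D1, so λ = (0.646 − 0.529) / (0.529 × 8.53 − 0.646 × 2.64) = 0.117 / 2.81 = 0.0417 V⁻¹.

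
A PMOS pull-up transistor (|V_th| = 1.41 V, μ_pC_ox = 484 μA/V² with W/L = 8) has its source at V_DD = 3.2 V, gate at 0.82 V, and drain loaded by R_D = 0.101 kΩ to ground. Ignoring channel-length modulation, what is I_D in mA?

V_SG = V_DD − V_G = 3.2 − 0.82 = 2.38 V, so V_ov = 2.38 − 1.41 = 0.97 V.
k_p = μ_pC_ox · (W/L) = 3.872 mA/V².
Assume saturation: I_D = ½ k_p V_ov² = 0.5 × 3.872 × 0.97² = 1.82 mA, giving V_SD = V_DD − I_D R_D = 3.2 − 1.82 × 0.101 = 3.02 V.
V_SD = 3.02 V ≥ V_ov = 0.97 V, confirming saturation.

I_D = 1.82 mA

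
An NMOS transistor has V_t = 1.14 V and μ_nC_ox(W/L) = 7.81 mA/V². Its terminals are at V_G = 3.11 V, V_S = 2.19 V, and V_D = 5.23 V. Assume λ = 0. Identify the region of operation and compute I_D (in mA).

V_GS = V_G − V_S = 3.11 − 2.19 = 0.92 V; V_DS = V_D − V_S = 5.23 − 2.19 = 3.04 V.
V_GS = 0.92 V < V_t = 1.14 V, so the transistor is in cutoff.

Cutoff; I_D = 0 mA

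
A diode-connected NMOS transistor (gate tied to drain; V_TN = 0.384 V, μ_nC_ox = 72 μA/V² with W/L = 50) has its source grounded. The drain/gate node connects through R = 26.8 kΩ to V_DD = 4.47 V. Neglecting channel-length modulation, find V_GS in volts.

V_GS = 0.665 V

With gate tied to drain, V_GS = V_DS ≥ V_GS − V_TN, so the device is in saturation.
k_n = μ_nC_ox · (W/L) = 3.6 mA/V².
KCL at the drain: ½ k_n (V_GS − V_TN)² = (V_DD − V_GS)/R.
Let x = V_GS − 0.384. Then 48.2 x² + x − 4.086 = 0, giving x = 0.281 V (positive root), so V_GS = 0.665 V.
I_D = (V_DD − V_GS)/R = (4.47 − 0.665) / 26.8 = 0.142 mA.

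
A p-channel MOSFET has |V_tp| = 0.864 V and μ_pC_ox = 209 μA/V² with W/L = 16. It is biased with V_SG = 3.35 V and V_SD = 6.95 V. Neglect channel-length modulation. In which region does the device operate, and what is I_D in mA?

k_p = μ_pC_ox · (W/L) = 3.344 mA/V².
V_ov = V_SG − |V_tp| = 3.35 − 0.864 = 2.49 V.
Since V_SD = 6.95 V ≥ V_ov = 2.49 V, the device is in saturation.
I_D = ½ k_p V_ov² = 0.5 × 3.344 × 2.49² = 10.3 mA.

Saturation; I_D = 10.3 mA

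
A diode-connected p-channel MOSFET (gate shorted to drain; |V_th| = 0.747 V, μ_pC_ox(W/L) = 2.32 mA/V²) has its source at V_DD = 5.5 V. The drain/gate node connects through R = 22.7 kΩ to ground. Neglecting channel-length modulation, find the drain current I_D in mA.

With gate tied to drain, V_SG = V_SD ≥ V_SG − |V_th|, so the device is in saturation.
KCL at the drain: ½ k_p (V_SG − |V_th|)² = (V_DD − V_SG)/R.
Let x = V_SG − 0.747. Then 26.3 x² + x − 4.753 = 0, giving x = 0.406 V (positive root), so V_SG = 1.15 V.
I_D = (V_DD − V_SG)/R = (5.5 − 1.15) / 22.7 = 0.191 mA.

I_D = 0.191 mA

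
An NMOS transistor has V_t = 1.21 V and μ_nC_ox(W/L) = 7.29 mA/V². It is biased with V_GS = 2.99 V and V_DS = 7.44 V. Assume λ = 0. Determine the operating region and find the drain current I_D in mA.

Saturation; I_D = 11.5 mA

V_ov = V_GS − V_t = 2.99 − 1.21 = 1.78 V.
Since V_DS = 7.44 V ≥ V_ov = 1.78 V, the device is in saturation.
I_D = ½ k_n V_ov² = 0.5 × 7.29 × 1.78² = 11.5 mA.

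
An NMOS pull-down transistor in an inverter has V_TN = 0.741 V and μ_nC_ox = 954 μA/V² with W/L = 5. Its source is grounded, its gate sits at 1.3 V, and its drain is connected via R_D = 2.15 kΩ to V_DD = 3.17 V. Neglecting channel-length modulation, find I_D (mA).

V_GS = V_G = 1.3 V, so V_ov = 1.3 − 0.741 = 0.559 V.
k_n = μ_nC_ox · (W/L) = 4.77 mA/V².
Assume saturation: I_D = ½ k_n V_ov² = 0.5 × 4.77 × 0.559² = 0.745 mA, giving V_DS = V_DD − I_D R_D = 3.17 − 0.745 × 2.15 = 1.57 V.
V_DS = 1.57 V ≥ V_ov = 0.559 V, confirming saturation.

I_D = 0.745 mA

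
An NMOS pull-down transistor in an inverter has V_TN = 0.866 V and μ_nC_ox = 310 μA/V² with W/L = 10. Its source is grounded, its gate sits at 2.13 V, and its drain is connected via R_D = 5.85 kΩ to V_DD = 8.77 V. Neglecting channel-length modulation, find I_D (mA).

I_D = 1.42 mA

V_GS = V_G = 2.13 V, so V_ov = 2.13 − 0.866 = 1.26 V.
k_n = μ_nC_ox · (W/L) = 3.1 mA/V².
Assume saturation: I_D = ½ k_n V_ov² = 0.5 × 3.1 × 1.26² = 2.48 mA, giving V_DS = V_DD − I_D R_D = 8.77 − 2.48 × 5.85 = -5.72 V.
But -5.72 V < V_ov = 1.26 V, so the device is actually in triode.
In triode I_D = k_n[V_ov V_DS − ½ V_DS²] and I_D = (V_DD − V_DS)/R_D. Equating: 9.07 V_DS² − 23.92 V_DS + 8.77 = 0, giving V_DS = 0.44 V (the root below V_ov).
I_D = (8.77 − 0.44) / 5.85 = 1.42 mA.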